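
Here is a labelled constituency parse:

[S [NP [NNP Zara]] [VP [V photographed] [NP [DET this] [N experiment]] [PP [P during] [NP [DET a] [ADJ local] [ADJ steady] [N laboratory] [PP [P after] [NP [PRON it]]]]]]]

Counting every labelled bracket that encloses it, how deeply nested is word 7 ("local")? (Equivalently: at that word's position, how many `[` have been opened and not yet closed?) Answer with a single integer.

Counting open brackets not yet closed at "local": [S [VP [PP [NP [ADJ = 5.

5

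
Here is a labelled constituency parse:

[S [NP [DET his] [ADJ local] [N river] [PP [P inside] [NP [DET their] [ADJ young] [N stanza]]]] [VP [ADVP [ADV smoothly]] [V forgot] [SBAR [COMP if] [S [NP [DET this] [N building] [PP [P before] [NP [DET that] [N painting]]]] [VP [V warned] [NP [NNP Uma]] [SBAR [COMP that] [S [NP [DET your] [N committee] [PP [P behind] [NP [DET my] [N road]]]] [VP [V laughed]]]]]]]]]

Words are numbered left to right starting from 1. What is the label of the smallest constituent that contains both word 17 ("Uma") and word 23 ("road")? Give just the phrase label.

Both words fall inside [VP warned Uma that your committee behind my road laughed] (words 16–24), and no smaller constituent contains them both. Label: VP.

VP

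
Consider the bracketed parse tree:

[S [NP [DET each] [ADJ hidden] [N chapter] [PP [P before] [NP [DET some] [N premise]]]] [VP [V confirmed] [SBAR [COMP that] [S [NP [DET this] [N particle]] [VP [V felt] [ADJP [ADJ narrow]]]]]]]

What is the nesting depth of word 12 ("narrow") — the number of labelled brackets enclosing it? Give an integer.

7

Path from the root down to the word: S → VP → SBAR → S → VP → ADJP → ADJ. That is 7 enclosing brackets.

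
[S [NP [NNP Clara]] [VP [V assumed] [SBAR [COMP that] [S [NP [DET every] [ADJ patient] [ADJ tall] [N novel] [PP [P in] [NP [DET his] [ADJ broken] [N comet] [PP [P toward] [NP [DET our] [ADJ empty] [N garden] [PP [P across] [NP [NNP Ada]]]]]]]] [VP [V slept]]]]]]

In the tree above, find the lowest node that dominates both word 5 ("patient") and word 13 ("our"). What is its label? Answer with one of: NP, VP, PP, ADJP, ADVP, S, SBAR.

NP

Word 5 lies under S → VP → SBAR → S → NP → ADJ; word 13 lies under S → VP → SBAR → S → NP → PP → NP → PP → NP → DET. The lowest shared node is the NP.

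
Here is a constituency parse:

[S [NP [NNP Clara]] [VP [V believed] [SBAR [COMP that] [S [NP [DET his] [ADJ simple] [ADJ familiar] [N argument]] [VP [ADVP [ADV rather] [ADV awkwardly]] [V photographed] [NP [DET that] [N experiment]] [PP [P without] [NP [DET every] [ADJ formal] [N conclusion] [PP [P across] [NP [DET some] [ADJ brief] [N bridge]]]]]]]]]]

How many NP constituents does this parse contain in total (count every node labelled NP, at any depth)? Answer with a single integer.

5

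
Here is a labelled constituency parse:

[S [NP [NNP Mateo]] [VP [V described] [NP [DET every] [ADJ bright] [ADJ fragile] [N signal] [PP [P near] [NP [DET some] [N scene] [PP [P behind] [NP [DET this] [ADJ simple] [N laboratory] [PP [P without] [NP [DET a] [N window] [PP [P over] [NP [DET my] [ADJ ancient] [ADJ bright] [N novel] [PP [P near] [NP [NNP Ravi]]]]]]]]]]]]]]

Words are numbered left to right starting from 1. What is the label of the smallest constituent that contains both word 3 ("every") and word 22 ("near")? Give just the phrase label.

Both words fall inside [NP every bright fragile signal near some scene behind this simple laboratory without a window over my ancient bright novel near Ravi] (words 3–23), and no smaller constituent contains them both. Label: NP.

NP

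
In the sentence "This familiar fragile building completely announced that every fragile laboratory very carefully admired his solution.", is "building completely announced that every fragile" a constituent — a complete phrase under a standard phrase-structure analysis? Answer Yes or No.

No

The sequence begins inside the noun phrase "this familiar fragile building" and ends inside the verb phrase "completely announced that every fragile laboratory very carefully admired his solution"; it crosses a phrase boundary, so no single node in the tree spans exactly those words.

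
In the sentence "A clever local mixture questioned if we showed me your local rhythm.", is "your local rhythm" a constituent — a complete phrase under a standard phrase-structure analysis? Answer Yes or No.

Yes

The sequence corresponds to a single NP node — the noun phrase "your local rhythm".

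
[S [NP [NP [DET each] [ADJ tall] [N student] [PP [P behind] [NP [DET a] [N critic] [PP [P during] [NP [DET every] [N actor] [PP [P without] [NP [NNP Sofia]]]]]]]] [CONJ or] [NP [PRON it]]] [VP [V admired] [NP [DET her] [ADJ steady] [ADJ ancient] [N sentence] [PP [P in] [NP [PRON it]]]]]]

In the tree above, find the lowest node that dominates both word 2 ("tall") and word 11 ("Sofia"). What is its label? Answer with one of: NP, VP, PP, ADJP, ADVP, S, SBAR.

Both words fall inside [NP each tall student behind a critic during every actor without Sofia] (words 1–11), and no smaller constituent contains them both. Label: NP.

NP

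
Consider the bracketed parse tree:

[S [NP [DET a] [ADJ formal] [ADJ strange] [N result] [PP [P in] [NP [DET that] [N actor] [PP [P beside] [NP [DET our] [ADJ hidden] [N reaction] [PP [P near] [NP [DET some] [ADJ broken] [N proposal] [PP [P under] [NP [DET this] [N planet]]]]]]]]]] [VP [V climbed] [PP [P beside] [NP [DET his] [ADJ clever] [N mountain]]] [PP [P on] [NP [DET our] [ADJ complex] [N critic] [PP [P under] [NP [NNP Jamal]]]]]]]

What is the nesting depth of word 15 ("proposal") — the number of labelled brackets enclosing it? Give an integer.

9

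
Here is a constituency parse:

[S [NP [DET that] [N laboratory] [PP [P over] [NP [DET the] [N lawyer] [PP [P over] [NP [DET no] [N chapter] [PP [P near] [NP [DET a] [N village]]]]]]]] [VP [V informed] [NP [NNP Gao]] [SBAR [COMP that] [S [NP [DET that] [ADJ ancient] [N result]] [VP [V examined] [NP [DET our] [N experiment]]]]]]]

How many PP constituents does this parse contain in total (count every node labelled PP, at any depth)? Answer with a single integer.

3

The PP constituents are: [PP over the lawyer over no chapter near a village]; [PP over no chapter near a village]; [PP near a village]. Total: 3.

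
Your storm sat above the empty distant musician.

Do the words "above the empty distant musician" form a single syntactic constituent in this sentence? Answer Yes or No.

Yes

These words form the whole prepositional phrase headed by "above", so yes — one constituent.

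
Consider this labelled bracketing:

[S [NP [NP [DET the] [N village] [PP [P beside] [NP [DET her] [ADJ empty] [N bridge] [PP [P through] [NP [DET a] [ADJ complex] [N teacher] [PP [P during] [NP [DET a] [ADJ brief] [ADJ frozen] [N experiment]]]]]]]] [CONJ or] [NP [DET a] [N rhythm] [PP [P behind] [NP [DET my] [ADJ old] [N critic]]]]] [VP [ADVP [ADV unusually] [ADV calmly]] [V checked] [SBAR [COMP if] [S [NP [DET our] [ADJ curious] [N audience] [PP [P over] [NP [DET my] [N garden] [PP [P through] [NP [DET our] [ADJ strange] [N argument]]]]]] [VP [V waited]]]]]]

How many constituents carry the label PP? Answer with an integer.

6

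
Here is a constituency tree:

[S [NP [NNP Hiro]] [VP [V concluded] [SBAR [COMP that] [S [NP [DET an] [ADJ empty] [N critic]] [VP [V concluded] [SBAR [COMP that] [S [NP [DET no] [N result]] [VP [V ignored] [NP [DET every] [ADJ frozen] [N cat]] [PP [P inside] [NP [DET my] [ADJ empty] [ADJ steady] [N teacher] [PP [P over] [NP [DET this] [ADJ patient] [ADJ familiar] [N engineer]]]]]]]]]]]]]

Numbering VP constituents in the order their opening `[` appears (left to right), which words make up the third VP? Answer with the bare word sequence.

ignored every frozen cat inside my empty steady teacher over this patient familiar engineer

The VP opening brackets appear, in order, over: "concluded that an empty critic concluded that no result ignored every frozen cat inside my empty steady teacher over this patient familiar engineer"; "concluded that no result ignored every frozen cat inside my empty steady teacher over this patient familiar engineer"; "ignored every frozen cat inside my empty steady teacher over this patient familiar engineer". The third one spans "ignored every frozen cat inside my empty steady teacher over this patient familiar engineer".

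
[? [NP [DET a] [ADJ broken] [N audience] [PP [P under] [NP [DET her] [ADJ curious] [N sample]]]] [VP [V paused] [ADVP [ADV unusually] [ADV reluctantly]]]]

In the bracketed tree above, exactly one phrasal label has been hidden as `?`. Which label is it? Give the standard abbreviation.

S

A constituent whose immediate children are NP, VP is a clause: S.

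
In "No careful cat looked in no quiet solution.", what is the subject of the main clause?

"no careful cat" is the NP that combines with the VP headed by "looked" to form the main clause — the subject.

no careful cat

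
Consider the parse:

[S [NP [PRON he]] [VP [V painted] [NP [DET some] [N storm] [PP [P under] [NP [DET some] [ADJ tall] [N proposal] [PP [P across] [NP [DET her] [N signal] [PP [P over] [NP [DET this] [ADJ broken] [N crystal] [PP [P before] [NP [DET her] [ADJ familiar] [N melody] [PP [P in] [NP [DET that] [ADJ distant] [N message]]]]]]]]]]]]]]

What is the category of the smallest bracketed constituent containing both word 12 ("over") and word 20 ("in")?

Both words fall inside [PP over this broken crystal before her familiar melody in that distant message] (words 12–23), and no smaller constituent contains them both. Label: PP.

PP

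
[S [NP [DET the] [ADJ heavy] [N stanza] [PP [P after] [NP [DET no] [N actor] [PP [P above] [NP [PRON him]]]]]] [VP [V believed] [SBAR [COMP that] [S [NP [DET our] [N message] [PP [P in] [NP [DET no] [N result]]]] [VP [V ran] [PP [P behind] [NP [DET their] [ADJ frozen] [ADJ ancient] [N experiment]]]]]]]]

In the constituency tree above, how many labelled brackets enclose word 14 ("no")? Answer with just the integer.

Counting open brackets not yet closed at "no": [S [VP [SBAR [S [NP [PP [NP [DET = 8.

8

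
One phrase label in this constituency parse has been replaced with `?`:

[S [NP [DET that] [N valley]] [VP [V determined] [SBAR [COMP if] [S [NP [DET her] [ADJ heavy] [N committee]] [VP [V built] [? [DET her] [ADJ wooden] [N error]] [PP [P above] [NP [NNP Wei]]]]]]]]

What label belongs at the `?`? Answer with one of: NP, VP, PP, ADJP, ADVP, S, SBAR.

NP

A constituent whose immediate children are DET 'her', ADJ 'wooden', N 'error' is a noun phrase: NP.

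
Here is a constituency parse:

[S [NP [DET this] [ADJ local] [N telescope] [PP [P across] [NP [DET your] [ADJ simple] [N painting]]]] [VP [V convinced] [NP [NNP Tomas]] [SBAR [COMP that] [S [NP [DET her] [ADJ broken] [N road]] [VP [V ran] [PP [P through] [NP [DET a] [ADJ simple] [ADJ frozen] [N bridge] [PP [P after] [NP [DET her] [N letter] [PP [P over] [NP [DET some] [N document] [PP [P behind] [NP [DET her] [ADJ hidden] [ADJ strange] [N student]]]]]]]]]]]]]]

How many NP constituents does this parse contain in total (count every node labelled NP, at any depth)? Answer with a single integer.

8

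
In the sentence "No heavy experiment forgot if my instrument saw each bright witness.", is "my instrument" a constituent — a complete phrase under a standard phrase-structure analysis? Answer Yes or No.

Yes

The sequence corresponds to a single NP node — the noun phrase "my instrument".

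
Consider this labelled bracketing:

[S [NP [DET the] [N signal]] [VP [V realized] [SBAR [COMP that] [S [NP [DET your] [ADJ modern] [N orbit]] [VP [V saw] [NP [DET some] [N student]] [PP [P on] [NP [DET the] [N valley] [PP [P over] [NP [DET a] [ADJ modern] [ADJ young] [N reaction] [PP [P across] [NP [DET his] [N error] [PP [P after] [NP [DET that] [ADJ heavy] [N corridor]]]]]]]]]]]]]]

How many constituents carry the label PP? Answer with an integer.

The PP constituents are: [PP on the valley over a modern young reaction across his error after that heavy corridor]; [PP over a modern young reaction across his error after that heavy corridor]; [PP across his error after that heavy corridor]; [PP after that heavy corridor]. Total: 4.

4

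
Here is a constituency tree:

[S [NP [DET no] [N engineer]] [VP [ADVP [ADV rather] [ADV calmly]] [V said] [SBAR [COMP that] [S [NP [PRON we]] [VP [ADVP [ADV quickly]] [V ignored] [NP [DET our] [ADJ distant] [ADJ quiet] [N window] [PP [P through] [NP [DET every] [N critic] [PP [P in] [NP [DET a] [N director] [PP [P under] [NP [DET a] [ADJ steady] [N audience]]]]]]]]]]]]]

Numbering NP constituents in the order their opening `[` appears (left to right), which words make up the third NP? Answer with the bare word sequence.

our distant quiet window through every critic in a director under a steady audience

The NP opening brackets appear, in order, over: "no engineer"; "we"; "our distant quiet window through every critic in a director under a steady audience"; "every critic in a director under a steady audience"; "a director under a steady audience"; "a steady audience". The third one spans "our distant quiet window through every critic in a director under a steady audience".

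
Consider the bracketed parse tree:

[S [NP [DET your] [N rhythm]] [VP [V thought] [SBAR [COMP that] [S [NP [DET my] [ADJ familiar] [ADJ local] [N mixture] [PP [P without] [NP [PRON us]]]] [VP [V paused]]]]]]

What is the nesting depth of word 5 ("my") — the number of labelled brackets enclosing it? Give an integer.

6

Path from the root down to the word: S → VP → SBAR → S → NP → DET. That is 6 enclosing brackets.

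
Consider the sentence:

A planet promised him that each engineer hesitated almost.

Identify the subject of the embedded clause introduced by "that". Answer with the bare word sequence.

each engineer

The subject of the embedded clause introduced by "that" is the NP immediately before the verb "hesitated": "each engineer".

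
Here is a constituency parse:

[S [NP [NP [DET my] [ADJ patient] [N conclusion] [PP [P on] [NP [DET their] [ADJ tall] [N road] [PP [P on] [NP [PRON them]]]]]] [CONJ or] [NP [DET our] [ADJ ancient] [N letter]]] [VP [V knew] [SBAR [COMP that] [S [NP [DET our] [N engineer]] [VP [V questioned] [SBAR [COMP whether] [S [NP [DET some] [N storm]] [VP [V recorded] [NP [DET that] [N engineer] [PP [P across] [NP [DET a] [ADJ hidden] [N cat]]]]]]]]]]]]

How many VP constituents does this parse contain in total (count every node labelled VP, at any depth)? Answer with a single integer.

3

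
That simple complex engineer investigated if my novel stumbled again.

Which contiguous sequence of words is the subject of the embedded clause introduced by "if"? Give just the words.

In the embedded clause introduced by "if" the verb is "stumbled"; the NP preceding it, "my novel", is the subject.

my novel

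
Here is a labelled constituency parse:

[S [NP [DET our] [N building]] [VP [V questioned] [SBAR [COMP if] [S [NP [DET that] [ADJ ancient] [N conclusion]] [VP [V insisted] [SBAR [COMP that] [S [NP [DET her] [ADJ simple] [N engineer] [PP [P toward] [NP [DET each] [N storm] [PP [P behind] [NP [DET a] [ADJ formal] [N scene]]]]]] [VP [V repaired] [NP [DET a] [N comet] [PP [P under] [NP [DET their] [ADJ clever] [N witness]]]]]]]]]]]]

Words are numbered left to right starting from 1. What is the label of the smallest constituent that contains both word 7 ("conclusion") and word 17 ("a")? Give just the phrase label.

S

Both words fall inside [S that ancient conclusion insisted that her simple engineer toward each storm behind a formal scene repaired a comet under their clever witness] (words 5–26), and no smaller constituent contains them both. Label: S.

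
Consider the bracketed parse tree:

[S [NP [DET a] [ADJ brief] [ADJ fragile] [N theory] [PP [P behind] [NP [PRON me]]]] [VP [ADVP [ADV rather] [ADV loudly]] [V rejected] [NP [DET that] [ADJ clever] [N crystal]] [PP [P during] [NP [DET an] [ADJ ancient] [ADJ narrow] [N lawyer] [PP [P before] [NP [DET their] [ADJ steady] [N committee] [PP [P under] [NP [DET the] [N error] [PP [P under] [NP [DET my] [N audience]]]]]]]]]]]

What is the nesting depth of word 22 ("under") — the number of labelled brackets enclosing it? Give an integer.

8

The word sits inside P, which is inside PP, inside NP, inside PP, inside NP, inside PP, inside VP, inside S — 8 brackets in all.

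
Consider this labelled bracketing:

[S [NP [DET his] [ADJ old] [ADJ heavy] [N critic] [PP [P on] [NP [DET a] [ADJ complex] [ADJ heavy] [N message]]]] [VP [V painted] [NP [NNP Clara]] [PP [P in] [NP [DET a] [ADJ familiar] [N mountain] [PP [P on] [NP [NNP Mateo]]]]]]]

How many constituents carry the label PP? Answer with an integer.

Listing each PP by its span: [PP on a complex heavy message]; [PP in a familiar mountain on Mateo]; [PP on Mateo] — that makes 3.

3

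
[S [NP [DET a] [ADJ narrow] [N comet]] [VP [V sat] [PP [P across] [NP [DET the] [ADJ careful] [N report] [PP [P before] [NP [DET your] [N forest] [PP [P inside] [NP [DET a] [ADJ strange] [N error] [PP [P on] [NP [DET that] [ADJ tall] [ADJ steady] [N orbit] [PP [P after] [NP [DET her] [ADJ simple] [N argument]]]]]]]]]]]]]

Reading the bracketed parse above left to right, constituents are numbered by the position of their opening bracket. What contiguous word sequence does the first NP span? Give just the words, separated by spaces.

The NP opening brackets appear, in order, over: "a narrow comet"; "the careful report before your forest inside a strange error on that tall steady orbit after her simple argument"; "your forest inside a strange error on that tall steady orbit after her simple argument"; "a strange error on that tall steady orbit after her simple argument"; "that tall steady orbit after her simple argument"; "her simple argument". The first one spans "a narrow comet".

a narrow comet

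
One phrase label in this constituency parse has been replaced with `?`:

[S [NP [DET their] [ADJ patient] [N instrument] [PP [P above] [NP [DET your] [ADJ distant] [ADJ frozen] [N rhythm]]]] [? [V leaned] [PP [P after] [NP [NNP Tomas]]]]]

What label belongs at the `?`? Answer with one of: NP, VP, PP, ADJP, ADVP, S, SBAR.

VP

Looking at what the `?` directly dominates — V 'leaned', PP — this is a verb phrase (VP).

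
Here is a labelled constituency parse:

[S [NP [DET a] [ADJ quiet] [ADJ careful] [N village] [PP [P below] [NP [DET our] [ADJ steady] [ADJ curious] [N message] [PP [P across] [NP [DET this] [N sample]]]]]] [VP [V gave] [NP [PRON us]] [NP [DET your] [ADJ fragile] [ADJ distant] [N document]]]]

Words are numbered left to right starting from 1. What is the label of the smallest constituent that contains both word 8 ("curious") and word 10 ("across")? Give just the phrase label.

Word 8 lies under S → NP → PP → NP → ADJ; word 10 lies under S → NP → PP → NP → PP → P. The lowest shared node is the NP.

NP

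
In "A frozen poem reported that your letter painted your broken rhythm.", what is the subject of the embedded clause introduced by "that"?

your letter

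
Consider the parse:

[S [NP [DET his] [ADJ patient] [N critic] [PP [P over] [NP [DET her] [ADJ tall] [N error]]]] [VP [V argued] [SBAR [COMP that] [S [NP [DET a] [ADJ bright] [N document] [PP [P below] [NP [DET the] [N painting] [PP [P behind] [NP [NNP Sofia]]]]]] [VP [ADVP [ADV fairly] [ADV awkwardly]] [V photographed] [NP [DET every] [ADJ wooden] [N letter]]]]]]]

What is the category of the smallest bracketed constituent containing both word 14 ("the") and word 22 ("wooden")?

The smallest bracket enclosing both words is [S a bright document below the painting behind Sofia fairly awkwardly photographed every wooden letter], so the label is S.

S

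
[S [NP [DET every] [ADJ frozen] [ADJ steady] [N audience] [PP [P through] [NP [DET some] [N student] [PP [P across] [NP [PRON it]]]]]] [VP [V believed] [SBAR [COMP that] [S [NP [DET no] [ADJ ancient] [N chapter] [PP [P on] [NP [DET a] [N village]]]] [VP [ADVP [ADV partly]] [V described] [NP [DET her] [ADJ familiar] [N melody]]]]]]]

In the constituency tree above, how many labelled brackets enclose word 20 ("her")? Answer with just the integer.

7

The word sits inside DET, which is inside NP, inside VP, inside S, inside SBAR, inside VP, inside S — 7 brackets in all.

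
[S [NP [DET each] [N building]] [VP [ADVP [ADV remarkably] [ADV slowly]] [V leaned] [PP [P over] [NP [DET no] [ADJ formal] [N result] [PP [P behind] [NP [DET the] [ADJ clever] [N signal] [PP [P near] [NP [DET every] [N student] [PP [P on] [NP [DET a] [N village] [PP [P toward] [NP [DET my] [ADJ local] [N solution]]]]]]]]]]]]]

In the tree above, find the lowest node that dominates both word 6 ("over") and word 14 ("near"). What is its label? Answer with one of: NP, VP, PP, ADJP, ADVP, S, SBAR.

PP

Both words fall inside [PP over no formal result behind the clever signal near every student on a village toward my local solution] (words 6–23), and no smaller constituent contains them both. Label: PP.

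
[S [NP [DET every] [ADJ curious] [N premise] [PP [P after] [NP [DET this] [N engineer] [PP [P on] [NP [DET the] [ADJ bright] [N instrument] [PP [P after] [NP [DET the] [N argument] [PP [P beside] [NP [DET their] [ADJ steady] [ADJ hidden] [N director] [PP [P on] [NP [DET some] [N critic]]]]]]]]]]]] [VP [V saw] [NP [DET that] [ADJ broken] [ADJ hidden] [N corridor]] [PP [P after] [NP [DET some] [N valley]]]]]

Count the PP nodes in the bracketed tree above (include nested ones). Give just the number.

6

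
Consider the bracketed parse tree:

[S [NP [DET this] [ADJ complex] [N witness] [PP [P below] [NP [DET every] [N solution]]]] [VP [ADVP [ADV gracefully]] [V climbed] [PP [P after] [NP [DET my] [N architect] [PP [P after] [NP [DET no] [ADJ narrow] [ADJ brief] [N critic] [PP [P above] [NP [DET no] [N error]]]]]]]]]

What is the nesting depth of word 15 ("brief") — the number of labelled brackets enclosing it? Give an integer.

7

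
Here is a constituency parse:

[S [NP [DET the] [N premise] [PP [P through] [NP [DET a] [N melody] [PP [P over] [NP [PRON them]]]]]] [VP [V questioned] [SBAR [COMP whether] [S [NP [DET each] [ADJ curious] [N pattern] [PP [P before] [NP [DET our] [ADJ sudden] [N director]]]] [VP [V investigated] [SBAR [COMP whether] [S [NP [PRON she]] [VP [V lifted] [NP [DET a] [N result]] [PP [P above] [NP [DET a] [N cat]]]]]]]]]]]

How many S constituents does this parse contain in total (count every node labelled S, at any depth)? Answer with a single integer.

3

Scanning left to right, an opening `[S` appears at word positions 1, 10, 19 — 3 in total.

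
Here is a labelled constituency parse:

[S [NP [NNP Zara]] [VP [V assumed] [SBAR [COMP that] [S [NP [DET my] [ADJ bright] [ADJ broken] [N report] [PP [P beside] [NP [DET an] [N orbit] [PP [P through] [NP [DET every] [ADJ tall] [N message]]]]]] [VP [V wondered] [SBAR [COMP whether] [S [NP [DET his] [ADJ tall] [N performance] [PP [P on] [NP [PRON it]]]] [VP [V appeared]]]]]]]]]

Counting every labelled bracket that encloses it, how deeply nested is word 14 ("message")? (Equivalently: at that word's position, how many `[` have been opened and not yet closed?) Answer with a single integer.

10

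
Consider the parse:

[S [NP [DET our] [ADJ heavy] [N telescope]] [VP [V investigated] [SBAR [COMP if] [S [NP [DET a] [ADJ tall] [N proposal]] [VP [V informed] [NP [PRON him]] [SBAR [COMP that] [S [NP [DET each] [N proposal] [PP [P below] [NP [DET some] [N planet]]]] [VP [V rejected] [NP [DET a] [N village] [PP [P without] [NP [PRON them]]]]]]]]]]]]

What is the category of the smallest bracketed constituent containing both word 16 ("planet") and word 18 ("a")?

S

The smallest bracket enclosing both words is [S each proposal below some planet rejected a village without them], so the label is S.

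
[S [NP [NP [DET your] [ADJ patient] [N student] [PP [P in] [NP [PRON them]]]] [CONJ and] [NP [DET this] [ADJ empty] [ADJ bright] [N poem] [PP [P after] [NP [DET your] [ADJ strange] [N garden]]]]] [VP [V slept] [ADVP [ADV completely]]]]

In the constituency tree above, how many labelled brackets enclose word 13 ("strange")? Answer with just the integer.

Counting open brackets not yet closed at "strange": [S [NP [NP [PP [NP [ADJ = 6.

6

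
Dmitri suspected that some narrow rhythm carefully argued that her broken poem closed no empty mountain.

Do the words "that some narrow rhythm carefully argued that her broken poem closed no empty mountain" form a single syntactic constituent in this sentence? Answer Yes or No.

Yes

The sequence corresponds to a single SBAR node — the subordinate clause "that some narrow rhythm carefully argued that her broken poem closed no empty mountain".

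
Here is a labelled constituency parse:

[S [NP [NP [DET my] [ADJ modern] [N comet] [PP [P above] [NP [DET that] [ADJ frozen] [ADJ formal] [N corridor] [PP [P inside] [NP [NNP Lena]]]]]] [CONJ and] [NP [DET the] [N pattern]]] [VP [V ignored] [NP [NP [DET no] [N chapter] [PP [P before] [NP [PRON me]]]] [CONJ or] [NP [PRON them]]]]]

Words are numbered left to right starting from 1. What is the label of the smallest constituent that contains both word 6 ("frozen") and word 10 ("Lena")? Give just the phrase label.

The smallest bracket enclosing both words is [NP that frozen formal corridor inside Lena], so the label is NP.

NP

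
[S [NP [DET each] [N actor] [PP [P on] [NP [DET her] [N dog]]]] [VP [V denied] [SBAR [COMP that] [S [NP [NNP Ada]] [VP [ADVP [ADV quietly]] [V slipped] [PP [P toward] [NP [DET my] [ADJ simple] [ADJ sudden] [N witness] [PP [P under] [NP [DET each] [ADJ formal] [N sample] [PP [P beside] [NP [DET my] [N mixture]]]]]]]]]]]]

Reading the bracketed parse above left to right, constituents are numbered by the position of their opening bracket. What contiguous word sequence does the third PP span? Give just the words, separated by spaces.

under each formal sample beside my mixture

The PP opening brackets appear, in order, over: "on her dog"; "toward my simple sudden witness under each formal sample beside my mixture"; "under each formal sample beside my mixture"; "beside my mixture". The third one spans "under each formal sample beside my mixture".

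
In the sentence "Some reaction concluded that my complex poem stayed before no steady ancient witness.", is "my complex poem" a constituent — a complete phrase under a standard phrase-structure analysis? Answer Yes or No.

"my complex poem" is exactly the noun phrase [NP my complex poem], a complete constituent.

Yes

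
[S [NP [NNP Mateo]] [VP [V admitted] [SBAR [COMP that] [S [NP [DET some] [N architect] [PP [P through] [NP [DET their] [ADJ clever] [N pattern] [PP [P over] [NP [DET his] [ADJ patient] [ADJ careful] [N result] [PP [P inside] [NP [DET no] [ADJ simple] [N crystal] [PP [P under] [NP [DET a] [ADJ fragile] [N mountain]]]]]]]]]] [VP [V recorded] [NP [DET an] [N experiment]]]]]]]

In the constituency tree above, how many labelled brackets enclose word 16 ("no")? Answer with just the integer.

12

Counting open brackets not yet closed at "no": [S [VP [SBAR [S [NP [PP [NP [PP [NP [PP [NP [DET = 12.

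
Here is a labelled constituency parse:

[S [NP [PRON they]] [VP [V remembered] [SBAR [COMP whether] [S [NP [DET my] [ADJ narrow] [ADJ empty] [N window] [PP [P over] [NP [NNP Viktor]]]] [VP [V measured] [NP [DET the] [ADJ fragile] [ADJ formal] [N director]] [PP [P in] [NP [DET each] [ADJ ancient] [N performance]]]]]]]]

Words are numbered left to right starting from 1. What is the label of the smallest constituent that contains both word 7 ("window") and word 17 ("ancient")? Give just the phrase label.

Both words fall inside [S my narrow empty window over Viktor measured the fragile formal director in each ancient performance] (words 4–18), and no smaller constituent contains them both. Label: S.

S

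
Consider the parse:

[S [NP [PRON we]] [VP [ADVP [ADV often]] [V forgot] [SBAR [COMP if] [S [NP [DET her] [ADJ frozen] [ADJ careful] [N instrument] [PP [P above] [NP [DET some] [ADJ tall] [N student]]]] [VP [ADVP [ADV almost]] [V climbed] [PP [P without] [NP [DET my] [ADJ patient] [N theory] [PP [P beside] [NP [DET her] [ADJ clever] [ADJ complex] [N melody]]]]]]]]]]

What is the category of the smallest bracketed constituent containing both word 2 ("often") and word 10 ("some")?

VP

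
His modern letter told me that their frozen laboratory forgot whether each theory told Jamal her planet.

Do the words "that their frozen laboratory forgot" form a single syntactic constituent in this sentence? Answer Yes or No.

"that" belongs to the complementizer "that" while "forgot" belongs to the clause "their frozen laboratory forgot whether each theory told Jamal her planet"; a span that runs across that boundary is not a single phrase.

No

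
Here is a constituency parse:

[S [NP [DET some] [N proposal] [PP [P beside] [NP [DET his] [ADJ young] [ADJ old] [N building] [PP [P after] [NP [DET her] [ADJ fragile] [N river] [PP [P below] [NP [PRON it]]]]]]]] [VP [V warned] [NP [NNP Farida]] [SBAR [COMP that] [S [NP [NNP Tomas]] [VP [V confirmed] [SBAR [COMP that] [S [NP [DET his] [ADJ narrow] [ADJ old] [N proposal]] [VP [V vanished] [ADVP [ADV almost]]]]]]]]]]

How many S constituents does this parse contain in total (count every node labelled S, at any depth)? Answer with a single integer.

Scanning left to right, an opening `[S` appears at word positions 1, 17, 20 — 3 in total.

3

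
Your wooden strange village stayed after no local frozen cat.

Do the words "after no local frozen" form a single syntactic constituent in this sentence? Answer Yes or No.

No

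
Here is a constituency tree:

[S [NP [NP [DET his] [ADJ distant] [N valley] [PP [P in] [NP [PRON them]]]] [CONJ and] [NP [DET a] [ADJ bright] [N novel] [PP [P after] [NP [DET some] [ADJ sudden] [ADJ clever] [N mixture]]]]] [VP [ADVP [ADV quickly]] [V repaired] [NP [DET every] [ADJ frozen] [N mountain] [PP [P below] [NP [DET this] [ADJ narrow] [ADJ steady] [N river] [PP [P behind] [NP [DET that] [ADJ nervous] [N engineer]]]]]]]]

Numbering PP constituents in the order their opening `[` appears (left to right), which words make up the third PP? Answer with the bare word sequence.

Opening `[PP` markers occur at word positions 4, 10, 20, 25; the third of these opens the constituent [PP below this narrow steady river behind that nervous engineer].

below this narrow steady river behind that nervous engineer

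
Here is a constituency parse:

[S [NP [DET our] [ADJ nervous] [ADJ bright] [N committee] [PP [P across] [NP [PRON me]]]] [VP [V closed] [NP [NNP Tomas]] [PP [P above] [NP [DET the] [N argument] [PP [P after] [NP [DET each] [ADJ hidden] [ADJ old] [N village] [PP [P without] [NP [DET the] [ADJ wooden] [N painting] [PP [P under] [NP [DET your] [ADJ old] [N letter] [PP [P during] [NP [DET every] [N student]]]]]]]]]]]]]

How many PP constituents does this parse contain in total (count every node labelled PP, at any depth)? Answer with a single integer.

6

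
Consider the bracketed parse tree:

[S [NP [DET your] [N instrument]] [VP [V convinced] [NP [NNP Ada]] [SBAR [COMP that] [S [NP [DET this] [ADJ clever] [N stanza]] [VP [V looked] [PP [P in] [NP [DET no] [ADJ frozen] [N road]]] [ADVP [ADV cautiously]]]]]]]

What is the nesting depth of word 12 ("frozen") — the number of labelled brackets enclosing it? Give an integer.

Path from the root down to the word: S → VP → SBAR → S → VP → PP → NP → ADJ. That is 8 enclosing brackets.

8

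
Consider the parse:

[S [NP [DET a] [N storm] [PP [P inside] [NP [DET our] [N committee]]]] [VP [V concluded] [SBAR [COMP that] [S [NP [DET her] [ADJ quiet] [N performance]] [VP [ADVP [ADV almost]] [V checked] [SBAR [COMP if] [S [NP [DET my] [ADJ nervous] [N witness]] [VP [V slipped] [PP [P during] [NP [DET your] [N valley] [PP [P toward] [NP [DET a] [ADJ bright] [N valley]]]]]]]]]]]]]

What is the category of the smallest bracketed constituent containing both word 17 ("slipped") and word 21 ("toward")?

VP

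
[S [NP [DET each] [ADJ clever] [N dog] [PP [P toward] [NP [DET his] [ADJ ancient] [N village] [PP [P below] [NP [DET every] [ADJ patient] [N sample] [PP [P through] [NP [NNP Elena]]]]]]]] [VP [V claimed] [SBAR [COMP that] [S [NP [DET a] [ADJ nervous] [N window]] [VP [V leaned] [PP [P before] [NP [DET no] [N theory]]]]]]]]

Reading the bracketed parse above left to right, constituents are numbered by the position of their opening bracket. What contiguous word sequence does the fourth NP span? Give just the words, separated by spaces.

Elena

The NP opening brackets appear, in order, over: "each clever dog toward his ancient village below every patient sample through Elena"; "his ancient village below every patient sample through Elena"; "every patient sample through Elena"; "Elena"; "a nervous window"; "no theory". The fourth one spans "Elena".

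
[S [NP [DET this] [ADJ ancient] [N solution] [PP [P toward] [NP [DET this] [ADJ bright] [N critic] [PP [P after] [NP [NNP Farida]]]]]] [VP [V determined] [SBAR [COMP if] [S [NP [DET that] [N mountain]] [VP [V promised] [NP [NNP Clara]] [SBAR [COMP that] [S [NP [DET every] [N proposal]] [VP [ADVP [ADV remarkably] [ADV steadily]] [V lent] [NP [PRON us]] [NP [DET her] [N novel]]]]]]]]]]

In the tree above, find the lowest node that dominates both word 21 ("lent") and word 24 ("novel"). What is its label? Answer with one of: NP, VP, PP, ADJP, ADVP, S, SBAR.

VP

Both words fall inside [VP remarkably steadily lent us her novel] (words 19–24), and no smaller constituent contains them both. Label: VP.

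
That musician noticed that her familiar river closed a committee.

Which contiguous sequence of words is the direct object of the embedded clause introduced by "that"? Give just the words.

a committee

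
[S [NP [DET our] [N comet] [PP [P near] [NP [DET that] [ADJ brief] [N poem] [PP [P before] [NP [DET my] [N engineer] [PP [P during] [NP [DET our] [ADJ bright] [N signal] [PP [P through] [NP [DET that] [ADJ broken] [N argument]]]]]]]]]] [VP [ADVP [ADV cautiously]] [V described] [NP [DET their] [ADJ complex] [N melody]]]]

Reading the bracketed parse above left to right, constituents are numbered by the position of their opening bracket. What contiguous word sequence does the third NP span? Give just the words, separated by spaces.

my engineer during our bright signal through that broken argument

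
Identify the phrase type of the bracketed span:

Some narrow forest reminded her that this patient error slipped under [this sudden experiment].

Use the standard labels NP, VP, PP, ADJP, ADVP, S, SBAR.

The span is built around the noun "experiment" — a noun phrase (NP).

NP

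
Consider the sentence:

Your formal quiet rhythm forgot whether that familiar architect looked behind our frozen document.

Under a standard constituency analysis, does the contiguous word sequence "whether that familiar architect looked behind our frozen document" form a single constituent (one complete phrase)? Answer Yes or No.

Yes

These words form the whole subordinate clause headed by "whether", so yes — one constituent.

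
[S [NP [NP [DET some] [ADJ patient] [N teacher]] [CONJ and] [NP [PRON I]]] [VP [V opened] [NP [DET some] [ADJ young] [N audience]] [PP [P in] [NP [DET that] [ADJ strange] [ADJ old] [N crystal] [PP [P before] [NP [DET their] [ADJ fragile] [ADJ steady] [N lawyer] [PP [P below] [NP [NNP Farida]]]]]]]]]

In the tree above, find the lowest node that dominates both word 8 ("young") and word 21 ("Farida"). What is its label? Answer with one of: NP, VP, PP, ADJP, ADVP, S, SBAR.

The smallest bracket enclosing both words is [VP opened some young audience in that strange old crystal before their fragile steady lawyer below Farida], so the label is VP.

VP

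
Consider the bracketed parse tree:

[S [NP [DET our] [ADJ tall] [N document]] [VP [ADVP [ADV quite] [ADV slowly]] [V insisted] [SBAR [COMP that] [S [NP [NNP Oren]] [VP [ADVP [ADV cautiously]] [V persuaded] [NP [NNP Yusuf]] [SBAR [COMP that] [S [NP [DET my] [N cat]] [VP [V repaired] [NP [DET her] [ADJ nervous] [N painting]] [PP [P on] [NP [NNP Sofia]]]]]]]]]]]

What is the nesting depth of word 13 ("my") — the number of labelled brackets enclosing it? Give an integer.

Counting open brackets not yet closed at "my": [S [VP [SBAR [S [VP [SBAR [S [NP [DET = 9.

9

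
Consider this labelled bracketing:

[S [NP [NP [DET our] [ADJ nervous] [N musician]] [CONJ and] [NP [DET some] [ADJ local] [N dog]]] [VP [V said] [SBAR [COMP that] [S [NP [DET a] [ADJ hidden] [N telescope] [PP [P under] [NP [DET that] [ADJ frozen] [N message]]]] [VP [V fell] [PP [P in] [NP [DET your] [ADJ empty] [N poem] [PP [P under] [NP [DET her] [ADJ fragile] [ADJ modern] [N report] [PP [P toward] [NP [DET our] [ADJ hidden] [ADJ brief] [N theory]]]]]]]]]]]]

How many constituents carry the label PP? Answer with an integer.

The PP constituents are: [PP under that frozen message]; [PP in your empty poem under her fragile modern report toward our hidden brief theory]; [PP under her fragile modern report toward our hidden brief theory]; [PP toward our hidden brief theory]. Total: 4.

4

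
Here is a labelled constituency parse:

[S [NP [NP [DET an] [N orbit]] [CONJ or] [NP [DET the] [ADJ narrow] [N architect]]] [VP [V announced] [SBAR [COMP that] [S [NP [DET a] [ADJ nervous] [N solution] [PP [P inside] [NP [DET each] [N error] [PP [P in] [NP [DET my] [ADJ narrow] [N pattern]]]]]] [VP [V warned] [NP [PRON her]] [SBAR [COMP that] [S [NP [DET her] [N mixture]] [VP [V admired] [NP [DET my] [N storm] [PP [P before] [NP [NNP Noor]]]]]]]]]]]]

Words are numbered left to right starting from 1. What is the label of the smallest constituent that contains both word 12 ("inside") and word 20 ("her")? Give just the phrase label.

S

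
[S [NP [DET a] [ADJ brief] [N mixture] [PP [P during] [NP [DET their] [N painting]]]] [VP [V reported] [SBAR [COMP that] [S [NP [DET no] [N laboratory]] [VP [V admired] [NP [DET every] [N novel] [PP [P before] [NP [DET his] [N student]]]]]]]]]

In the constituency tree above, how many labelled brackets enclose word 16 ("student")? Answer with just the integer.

Path from the root down to the word: S → VP → SBAR → S → VP → NP → PP → NP → N. That is 9 enclosing brackets.

9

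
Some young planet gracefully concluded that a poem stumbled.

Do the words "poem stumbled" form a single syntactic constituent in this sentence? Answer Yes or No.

No

"poem" belongs to the noun phrase "a poem" while "stumbled" belongs to the verb phrase "stumbled"; a span that runs across that boundary is not a single phrase.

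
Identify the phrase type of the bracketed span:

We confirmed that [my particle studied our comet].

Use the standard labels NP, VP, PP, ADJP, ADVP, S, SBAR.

The span is built around the head "studied" — a clause (S).

S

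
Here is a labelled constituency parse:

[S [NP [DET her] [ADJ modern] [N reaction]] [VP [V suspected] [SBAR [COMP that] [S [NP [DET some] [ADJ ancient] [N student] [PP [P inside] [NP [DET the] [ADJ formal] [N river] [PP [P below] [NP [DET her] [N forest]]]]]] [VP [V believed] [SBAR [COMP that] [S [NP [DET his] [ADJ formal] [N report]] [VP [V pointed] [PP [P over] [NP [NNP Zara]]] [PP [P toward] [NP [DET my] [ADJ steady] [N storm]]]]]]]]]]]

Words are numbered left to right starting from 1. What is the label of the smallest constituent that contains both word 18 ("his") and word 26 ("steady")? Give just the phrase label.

S

Both words fall inside [S his formal report pointed over Zara toward my steady storm] (words 18–27), and no smaller constituent contains them both. Label: S.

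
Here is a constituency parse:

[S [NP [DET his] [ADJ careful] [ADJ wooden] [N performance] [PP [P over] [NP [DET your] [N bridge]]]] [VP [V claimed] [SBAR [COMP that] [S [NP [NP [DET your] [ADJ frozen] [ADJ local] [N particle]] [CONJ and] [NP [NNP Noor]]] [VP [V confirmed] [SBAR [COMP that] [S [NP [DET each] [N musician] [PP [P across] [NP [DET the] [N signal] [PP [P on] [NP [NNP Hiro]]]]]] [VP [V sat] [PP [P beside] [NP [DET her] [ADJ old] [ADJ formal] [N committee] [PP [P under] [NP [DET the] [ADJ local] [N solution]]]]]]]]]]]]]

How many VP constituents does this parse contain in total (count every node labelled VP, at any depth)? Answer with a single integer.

The VP constituents are: [VP claimed that your frozen local particle and Noor confirmed that each musician across the signal on Hiro sat beside her old formal committee under the local solution]; [VP confirmed that each musician across the signal on Hiro sat beside her old formal committee under the local solution]; [VP sat beside her old formal committee under the local solution]. Total: 3.

3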